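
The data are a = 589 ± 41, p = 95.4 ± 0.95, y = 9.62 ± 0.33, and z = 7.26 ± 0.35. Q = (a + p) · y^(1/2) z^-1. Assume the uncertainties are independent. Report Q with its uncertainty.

Let u = a + p = 684. δu = √(δa² + δp²) = √(1680 + 0.902) = 41.0, so δu/u = 0.0599.
Q is then a monomial in u, y, z:
δQ/Q = √((δu/u)² + (½·δy/y)² + (-1·δz/z)²) = √(0.00359 + 0.000294 + 0.00232) = 0.0788
Q = 292, so δQ = 0.0788 × 292 = 23.0.

292 ± 23.0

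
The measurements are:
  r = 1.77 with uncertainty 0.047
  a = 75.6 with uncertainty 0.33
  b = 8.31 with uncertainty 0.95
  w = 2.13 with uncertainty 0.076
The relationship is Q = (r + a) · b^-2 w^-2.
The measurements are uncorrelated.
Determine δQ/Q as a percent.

24.0%

Let u = r + a = 77.4. δu = √(δr² + δa²) = √(0.00221 + 0.109) = 0.333, so δu/u = 0.00431.
Q is then a monomial in u, b, w:
δQ/Q = √((δu/u)² + (-2·δb/b)² + (-2·δw/w)²) = √(1.86e-05 + 0.0523 + 0.00509) = 0.240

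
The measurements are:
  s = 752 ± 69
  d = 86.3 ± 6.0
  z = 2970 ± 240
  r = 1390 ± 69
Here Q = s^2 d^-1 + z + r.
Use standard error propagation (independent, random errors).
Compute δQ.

1310

Let p = s^2·d^-1 = 6550. δp/p = √((2·δs/s)² + (-1·δd/d)²) = √(0.0337 + 0.00483) = 0.196, so δp = 1290.
Q = p + z + r: δQ = √(δp² + δz² + δr²) = √(1.65e+06 + 57600 + 4760) = 1310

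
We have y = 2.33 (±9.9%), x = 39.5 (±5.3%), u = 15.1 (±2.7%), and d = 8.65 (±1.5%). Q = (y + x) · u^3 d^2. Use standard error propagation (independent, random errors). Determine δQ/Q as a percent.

Let w = y + x = 41.8. δw = √(δy² + δx²) = √(0.0532 + 4.38) = 2.11, so δw/w = 0.0504.
Q is then a monomial in w, u, d:
δQ/Q = √((δw/w)² + (3·δu/u)² + (2·δd/d)²) = √(0.00254 + 0.00656 + 0.000900) = 0.1000

10.00%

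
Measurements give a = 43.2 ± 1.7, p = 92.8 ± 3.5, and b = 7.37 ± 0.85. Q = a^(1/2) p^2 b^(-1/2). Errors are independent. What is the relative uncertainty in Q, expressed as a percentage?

9.70%

Relative error in a monomial: (δQ/Q)² = Σ (nᵢ · δxᵢ/xᵢ)².
  (½·δa/a)² = (0.5×0.0394)² = 0.000387;  (2·δp/p)² = (2×0.0377)² = 0.00569;  (−½·δb/b)² = (-0.5×0.115)² = 0.00333
δQ/Q = √(0.00940) = 0.0970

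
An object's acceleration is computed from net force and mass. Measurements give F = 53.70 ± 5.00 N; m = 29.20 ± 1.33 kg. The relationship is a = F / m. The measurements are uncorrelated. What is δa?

0.191 m/s^2

a is a product of powers, so relative uncertainties combine in quadrature:
  (1·δF/F)² = (1×0.0931)² = 0.00867;  (-1·δm/m)² = (-1×0.0455)² = 0.00207
δa/a = √(0.0107) = 0.104
a = 1.839 m/s^2, so δa = 0.104 × 1.839 = 0.191 m/s^2.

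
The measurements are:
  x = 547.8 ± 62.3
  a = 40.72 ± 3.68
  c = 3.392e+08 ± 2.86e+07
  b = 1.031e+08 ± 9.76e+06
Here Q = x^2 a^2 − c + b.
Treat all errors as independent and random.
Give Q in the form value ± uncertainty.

Let p = x^2·a^2 = 4.976e+08. δp/p = √((2·δx/x)² + (2·δa/a)²) = √(0.0517 + 0.0327) = 0.291, so δp = 1.45e+08.
Q = p − c + b: δQ = √(δp² + δc² + δb²) = √(2.09e+16 + 8.18e+14 + 9.53e+13) = 1.48e+08
Q = 2.615e+08.

(2.615 ± 1.48) × 10^8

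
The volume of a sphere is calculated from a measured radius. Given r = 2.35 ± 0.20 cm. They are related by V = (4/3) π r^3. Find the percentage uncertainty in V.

25.5%

Each factor contributes (exponent × relative error)² to (δV/V)²:
  (3·δr/r)² = (3×0.0851)² = 0.0652
δV/V = √(0.0652) = 0.255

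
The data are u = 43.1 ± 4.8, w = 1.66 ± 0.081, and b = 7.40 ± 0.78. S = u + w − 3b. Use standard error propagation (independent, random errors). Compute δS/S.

0.237

For a sum/difference, combine absolute errors in quadrature:
  (δu)² = 23.0;  (δw)² = 0.00656;  (3·δb)² = 5.48
δS = √(28.5) = 5.34
S = 22.6, so δS/S = 5.34/22.6 = 0.237.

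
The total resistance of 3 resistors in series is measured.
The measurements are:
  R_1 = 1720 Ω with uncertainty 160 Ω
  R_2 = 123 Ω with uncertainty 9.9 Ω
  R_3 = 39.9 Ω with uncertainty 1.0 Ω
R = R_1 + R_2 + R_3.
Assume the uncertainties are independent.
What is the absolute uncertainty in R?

Sums and differences: (δR)² = Σ (cᵢ δxᵢ)².
  (δR_1)² = 25600;  (δR_2)² = 98.0;  (δR_3)² = 1.00
δR = √(25700) = 160 Ω

160 Ω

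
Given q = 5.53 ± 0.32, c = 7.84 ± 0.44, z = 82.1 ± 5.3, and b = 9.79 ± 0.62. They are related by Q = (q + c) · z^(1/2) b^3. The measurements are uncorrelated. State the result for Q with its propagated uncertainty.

Let u = q + c = 13.4. δu = √(δq² + δc²) = √(0.102 + 0.194) = 0.544, so δu/u = 0.0407.
Q is then a monomial in u, z, b:
δQ/Q = √((δu/u)² + (½·δz/z)² + (3·δb/b)²) = √(0.00166 + 0.00104 + 0.0361) = 0.197
Q = 1.14e+05, so δQ = 0.197 × 1.14e+05 = 22400.

(1.14 ± 0.224) × 10^5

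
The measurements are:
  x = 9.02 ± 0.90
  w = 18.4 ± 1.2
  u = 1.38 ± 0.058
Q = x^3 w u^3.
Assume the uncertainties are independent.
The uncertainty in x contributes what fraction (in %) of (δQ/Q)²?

81.6%

(δQ/Q)² = (3·δx/x)² + (1·δw/w)² + (3·δu/u)²
  x term: (3×0.0998)² = 0.0896
  w term: (1×0.0652)² = 0.00425
  u term: (3×0.0420)² = 0.0159
Total = 0.110. Share from x = 0.0896/0.110 = 0.816.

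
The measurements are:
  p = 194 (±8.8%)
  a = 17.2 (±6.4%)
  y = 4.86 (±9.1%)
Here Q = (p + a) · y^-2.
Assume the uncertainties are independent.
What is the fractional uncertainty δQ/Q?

0.199

Let u = p + a = 211. δu = √(δp² + δa²) = √(291 + 1.21) = 17.1, so δu/u = 0.0810.
Q is then a monomial in u, y:
δQ/Q = √((δu/u)² + (-2·δy/y)²) = √(0.00656 + 0.0331) = 0.199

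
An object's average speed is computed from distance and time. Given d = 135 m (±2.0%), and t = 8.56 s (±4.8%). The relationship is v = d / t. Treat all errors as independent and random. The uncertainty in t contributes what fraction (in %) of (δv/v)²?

85.2%

(δv/v)² = (1·δd/d)² + (-1·δt/t)²
  d term: (1×0.0200)² = 0.000400
  t term: (-1×0.0480)² = 0.00230
Total = 0.00270. Share from t = 0.00230/0.00270 = 0.852.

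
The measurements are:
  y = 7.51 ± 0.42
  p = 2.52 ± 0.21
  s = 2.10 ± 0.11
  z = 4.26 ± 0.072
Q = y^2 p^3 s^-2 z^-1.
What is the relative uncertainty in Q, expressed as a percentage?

29.4%

Each factor contributes (exponent × relative error)² to (δQ/Q)²:
  (2·δy/y)² = (2×0.0559)² = 0.0125;  (3·δp/p)² = (3×0.0833)² = 0.0625;  (-2·δs/s)² = (-2×0.0524)² = 0.0110;  (-1·δz/z)² = (-1×0.0169)² = 0.000286
δQ/Q = √(0.0863) = 0.294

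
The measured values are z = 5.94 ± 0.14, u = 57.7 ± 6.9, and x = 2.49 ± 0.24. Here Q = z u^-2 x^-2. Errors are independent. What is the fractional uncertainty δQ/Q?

Products/powers → add relative errors in quadrature, weighted by exponent:
  (1·δz/z)² = (1×0.0236)² = 0.000555;  (-2·δu/u)² = (-2×0.120)² = 0.0572;  (-2·δx/x)² = (-2×0.0964)² = 0.0372
δQ/Q = √(0.0949) = 0.308

0.308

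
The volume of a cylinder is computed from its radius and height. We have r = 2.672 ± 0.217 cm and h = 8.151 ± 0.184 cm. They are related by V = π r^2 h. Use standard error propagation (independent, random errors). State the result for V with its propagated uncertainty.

182.8 ± 30.0 cm^3

Each factor contributes (exponent × relative error)² to (δV/V)²:
  (2·δr/r)² = (2×0.0812)² = 0.0264;  (1·δh/h)² = (1×0.0226)² = 0.000510
δV/V = √(0.0269) = 0.164
V = 182.8 cm^3, so δV = 0.164 × 182.8 = 30.0 cm^3.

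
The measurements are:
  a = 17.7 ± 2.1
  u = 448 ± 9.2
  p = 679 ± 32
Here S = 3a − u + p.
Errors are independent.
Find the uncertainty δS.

33.9

For a sum/difference, combine absolute errors in quadrature:
  (3·δa)² = 39.7;  (δu)² = 84.6;  (δp)² = 1020
δS = √(1150) = 33.9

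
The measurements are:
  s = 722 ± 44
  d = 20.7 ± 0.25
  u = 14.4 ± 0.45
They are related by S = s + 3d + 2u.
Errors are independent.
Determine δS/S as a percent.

S is a linear combination, so absolute uncertainties add in quadrature:
  (δs)² = 1940;  (3·δd)² = 0.562;  (2·δu)² = 0.810
δS = √(1940) = 44.0
S = 813, so δS/S = 44.0/813 = 0.0541.

5.41%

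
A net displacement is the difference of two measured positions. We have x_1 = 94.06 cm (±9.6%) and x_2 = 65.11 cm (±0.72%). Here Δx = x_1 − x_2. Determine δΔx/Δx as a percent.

Absolute uncertainties add in quadrature for a linear combination:
  (δx_1)² = 81.5;  (δx_2)² = 0.220
δΔx = √(81.8) = 9.04 cm
Δx = 28.95 cm, so δΔx/Δx = 9.04/28.95 = 0.312.

31.2%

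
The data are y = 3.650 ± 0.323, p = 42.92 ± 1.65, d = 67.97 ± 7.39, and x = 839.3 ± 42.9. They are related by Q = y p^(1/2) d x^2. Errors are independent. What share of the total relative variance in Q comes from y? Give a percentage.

25.7%

(δQ/Q)² = (1·δy/y)² + (½·δp/p)² + (1·δd/d)² + (2·δx/x)²
  y term: (1×0.0885)² = 0.00783
  p term: (0.5×0.0384)² = 0.000369
  d term: (1×0.109)² = 0.0118
  x term: (2×0.0511)² = 0.0105
Total = 0.0305. Share from y = 0.00783/0.0305 = 0.257.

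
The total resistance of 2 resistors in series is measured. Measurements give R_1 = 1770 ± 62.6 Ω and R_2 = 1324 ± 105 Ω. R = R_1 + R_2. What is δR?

For a sum/difference, combine absolute errors in quadrature:
  (δR_1)² = 3920;  (δR_2)² = 11000
δR = √(14900) = 122 Ω

122 Ω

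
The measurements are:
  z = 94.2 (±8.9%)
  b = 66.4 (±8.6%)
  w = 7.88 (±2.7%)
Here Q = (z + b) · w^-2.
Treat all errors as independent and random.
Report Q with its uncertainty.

2.59 ± 0.215

Let u = z + b = 161. δu = √(δz² + δb²) = √(70.3 + 32.6) = 10.1, so δu/u = 0.0632.
Q is then a monomial in u, w:
δQ/Q = √((δu/u)² + (-2·δw/w)²) = √(0.00399 + 0.00292) = 0.0831
Q = 2.59, so δQ = 0.0831 × 2.59 = 0.215.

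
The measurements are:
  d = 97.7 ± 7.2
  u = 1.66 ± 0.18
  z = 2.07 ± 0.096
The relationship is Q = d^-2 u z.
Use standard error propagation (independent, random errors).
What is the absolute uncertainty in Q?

6.8e-05

Since Q is a product/quotient, work with relative uncertainties:
  (-2·δd/d)² = (-2×0.0737)² = 0.0217;  (1·δu/u)² = (1×0.108)² = 0.0118;  (1·δz/z)² = (1×0.0464)² = 0.00215
δQ/Q = √(0.0356) = 0.189
Q = 0.000360, so δQ = 0.189 × 0.000360 = 6.8e-05.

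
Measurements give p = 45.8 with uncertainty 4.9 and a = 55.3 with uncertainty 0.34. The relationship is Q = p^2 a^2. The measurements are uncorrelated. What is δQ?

1.37e+06

Products/powers → add relative errors in quadrature, weighted by exponent:
  (2·δp/p)² = (2×0.107)² = 0.0458;  (2·δa/a)² = (2×0.00615)² = 0.000151
δQ/Q = √(0.0459) = 0.214
Q = 6.41e+06, so δQ = 0.214 × 6.41e+06 = 1.37e+06.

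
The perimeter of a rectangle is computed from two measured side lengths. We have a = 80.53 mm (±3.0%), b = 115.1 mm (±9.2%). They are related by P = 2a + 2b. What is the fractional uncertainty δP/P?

0.0555

Absolute uncertainties add in quadrature for a linear combination:
  (2·δa)² = 23.3;  (2·δb)² = 449
δP = √(472) = 21.7 mm
P = 391.3 mm, so δP/P = 21.7/391.3 = 0.0555.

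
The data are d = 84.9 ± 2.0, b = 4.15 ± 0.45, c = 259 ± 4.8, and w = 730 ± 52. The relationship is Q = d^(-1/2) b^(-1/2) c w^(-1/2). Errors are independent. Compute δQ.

0.0350

Relative error in a monomial: (δQ/Q)² = Σ (nᵢ · δxᵢ/xᵢ)².
  (−½·δd/d)² = (-0.5×0.0236)² = 0.000139;  (−½·δb/b)² = (-0.5×0.108)² = 0.00294;  (1·δc/c)² = (1×0.0185)² = 0.000343;  (−½·δw/w)² = (-0.5×0.0712)² = 0.00127
δQ/Q = √(0.00469) = 0.0685
Q = 0.511, so δQ = 0.0685 × 0.511 = 0.0350.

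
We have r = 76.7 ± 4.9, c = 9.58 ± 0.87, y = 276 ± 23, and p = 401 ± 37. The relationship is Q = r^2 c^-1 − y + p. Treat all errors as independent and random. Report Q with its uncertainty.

739 ± 106

Let w = r^2·c^-1 = 614. δw/w = √((2·δr/r)² + (-1·δc/c)²) = √(0.0163 + 0.00825) = 0.157, so δw = 96.3.
Q = w − y + p: δQ = √(δw² + δy² + δp²) = √(9270 + 529 + 1370) = 106
Q = 739.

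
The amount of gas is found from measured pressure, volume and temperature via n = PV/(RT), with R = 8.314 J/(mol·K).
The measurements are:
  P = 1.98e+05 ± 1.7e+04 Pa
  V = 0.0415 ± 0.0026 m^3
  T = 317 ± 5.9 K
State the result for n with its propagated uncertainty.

Relative error in a monomial: (δn/n)² = Σ (nᵢ · δxᵢ/xᵢ)².
  (1·δP/P)² = (1×0.0859)² = 0.00737;  (1·δV/V)² = (1×0.0627)² = 0.00393;  (-1·δT/T)² = (-1×0.0186)² = 0.000346
δn/n = √(0.0116) = 0.108
n = 3.12 mol, so δn = 0.108 × 3.12 = 0.336 mol.

3.12 ± 0.336 mol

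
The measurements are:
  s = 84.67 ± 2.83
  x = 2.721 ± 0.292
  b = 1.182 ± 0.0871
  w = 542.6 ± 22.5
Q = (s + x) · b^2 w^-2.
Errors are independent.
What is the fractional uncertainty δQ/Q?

0.172

Let u = s + x = 87.39. δu = √(δs² + δx²) = √(8.01 + 0.0853) = 2.85, so δu/u = 0.0326.
Q is then a monomial in u, b, w:
δQ/Q = √((δu/u)² + (2·δb/b)² + (-2·δw/w)²) = √(0.00106 + 0.0217 + 0.00688) = 0.172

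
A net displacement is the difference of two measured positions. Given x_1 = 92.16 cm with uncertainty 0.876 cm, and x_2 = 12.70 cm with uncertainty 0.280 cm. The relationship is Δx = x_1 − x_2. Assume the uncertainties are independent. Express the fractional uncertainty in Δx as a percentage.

Sums and differences: (δΔx)² = Σ (cᵢ δxᵢ)².
  (δx_1)² = 0.767;  (δx_2)² = 0.0784
δΔx = √(0.846) = 0.920 cm
Δx = 79.46 cm, so δΔx/Δx = 0.920/79.46 = 0.0116.

1.16%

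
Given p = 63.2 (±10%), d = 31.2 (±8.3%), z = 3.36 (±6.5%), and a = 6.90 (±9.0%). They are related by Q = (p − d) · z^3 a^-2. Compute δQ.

Let u = p − d = 32.0. δu = √(δp² + δd²) = √(39.9 + 6.71) = 6.83, so δu/u = 0.213.
Q is then a monomial in u, z, a:
δQ/Q = √((δu/u)² + (3·δz/z)² + (-2·δa/a)²) = √(0.0456 + 0.0380 + 0.0324) = 0.341
Q = 25.5, so δQ = 0.341 × 25.5 = 8.68.

8.68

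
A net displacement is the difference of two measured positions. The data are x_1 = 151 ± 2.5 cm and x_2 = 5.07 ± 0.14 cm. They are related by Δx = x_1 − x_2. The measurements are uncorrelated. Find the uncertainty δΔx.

2.50 cm

Sums and differences: (δΔx)² = Σ (cᵢ δxᵢ)².
  (δx_1)² = 6.25;  (δx_2)² = 0.0196
δΔx = √(6.27) = 2.50 cm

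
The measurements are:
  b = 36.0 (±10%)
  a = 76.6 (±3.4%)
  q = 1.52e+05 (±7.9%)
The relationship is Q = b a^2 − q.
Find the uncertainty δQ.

28200

Let p = b·a^2 = 2.11e+05. δp/p = √((1·δb/b)² + (2·δa/a)²) = √(0.0100 + 0.00462) = 0.121, so δp = 25500.
Q = p − q: δQ = √(δp² + δq²) = √(6.53e+08 + 1.44e+08) = 28200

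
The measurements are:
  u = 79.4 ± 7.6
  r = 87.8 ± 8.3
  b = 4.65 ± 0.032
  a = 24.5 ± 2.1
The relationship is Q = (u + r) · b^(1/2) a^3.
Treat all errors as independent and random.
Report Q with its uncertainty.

Let w = u + r = 167. δw = √(δu² + δr²) = √(57.8 + 68.9) = 11.3, so δw/w = 0.0673.
Q is then a monomial in w, b, a:
δQ/Q = √((δw/w)² + (½·δb/b)² + (3·δa/a)²) = √(0.00453 + 1.18e-05 + 0.0661) = 0.266
Q = 5.3e+06, so δQ = 0.266 × 5.3e+06 = 1.41e+06.

(5.30 ± 1.41) × 10^6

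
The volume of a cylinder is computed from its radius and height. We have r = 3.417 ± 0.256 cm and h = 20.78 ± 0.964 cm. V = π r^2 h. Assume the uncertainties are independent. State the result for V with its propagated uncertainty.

762.2 ± 120 cm^3

V is a product of powers, so relative uncertainties combine in quadrature:
  (2·δr/r)² = (2×0.0749)² = 0.0225;  (1·δh/h)² = (1×0.0464)² = 0.00215
δV/V = √(0.0246) = 0.157
V = 762.2 cm^3, so δV = 0.157 × 762.2 = 120 cm^3.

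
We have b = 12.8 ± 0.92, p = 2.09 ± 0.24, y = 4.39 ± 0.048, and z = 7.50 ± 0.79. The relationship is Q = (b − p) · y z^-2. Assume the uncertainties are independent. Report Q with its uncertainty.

0.836 ± 0.191

Let u = b − p = 10.7. δu = √(δb² + δp²) = √(0.846 + 0.0576) = 0.951, so δu/u = 0.0888.
Q is then a monomial in u, y, z:
δQ/Q = √((δu/u)² + (1·δy/y)² + (-2·δz/z)²) = √(0.00788 + 0.000120 + 0.0444) = 0.229
Q = 0.836, so δQ = 0.229 × 0.836 = 0.191.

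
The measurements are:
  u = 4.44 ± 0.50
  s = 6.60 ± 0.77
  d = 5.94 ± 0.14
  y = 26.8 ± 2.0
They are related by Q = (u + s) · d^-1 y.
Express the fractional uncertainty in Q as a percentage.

Let w = u + s = 11.0. δw = √(δu² + δs²) = √(0.250 + 0.593) = 0.918, so δw/w = 0.0832.
Q is then a monomial in w, d, y:
δQ/Q = √((δw/w)² + (-1·δd/d)² + (1·δy/y)²) = √(0.00692 + 0.000555 + 0.00557) = 0.114

11.4%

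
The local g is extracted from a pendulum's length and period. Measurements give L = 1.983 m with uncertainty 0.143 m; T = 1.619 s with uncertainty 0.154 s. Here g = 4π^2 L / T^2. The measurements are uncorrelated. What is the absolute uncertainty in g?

For a monomial g ∝ L, T^-2, fractional errors add in quadrature:
  (1·δL/L)² = (1×0.0721)² = 0.00520;  (-2·δT/T)² = (-2×0.0951)² = 0.0362
δg/g = √(0.0414) = 0.203
g = 29.87 m/s^2, so δg = 0.203 × 29.87 = 6.08 m/s^2.

6.08 m/s^2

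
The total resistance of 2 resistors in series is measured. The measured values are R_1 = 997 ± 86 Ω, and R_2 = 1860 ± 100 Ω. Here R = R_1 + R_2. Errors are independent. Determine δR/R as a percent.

For a sum/difference, combine absolute errors in quadrature:
  (δR_1)² = 7400;  (δR_2)² = 10000
δR = √(17400) = 132 Ω
R = 2860 Ω, so δR/R = 132/2860 = 0.0462.

4.62%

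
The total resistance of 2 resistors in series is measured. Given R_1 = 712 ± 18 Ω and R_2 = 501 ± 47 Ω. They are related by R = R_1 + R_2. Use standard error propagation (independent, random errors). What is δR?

50.3 Ω

Absolute uncertainties add in quadrature for a linear combination:
  (δR_1)² = 324;  (δR_2)² = 2210
δR = √(2530) = 50.3 Ω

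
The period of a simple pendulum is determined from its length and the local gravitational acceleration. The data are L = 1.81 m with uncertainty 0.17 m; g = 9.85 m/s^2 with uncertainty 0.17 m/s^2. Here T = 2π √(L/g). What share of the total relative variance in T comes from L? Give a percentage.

(δT/T)² = (½·δL/L)² + (−½·δg/g)²
  L term: (0.5×0.0939)² = 0.00221
  g term: (-0.5×0.0173)² = 7.45e-05
Total = 0.00228. Share from L = 0.00221/0.00228 = 0.967.

96.7%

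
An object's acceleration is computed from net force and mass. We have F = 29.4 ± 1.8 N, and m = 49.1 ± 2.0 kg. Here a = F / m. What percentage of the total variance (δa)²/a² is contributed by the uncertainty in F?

69.3%

(δa/a)² = (1·δF/F)² + (-1·δm/m)²
  F term: (1×0.0612)² = 0.00375
  m term: (-1×0.0407)² = 0.00166
Total = 0.00541. Share from F = 0.00375/0.00541 = 0.693.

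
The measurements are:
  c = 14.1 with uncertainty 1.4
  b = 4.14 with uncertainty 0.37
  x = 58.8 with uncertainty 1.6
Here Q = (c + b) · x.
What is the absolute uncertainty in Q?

Let u = c + b = 18.2. δu = √(δc² + δb²) = √(1.96 + 0.137) = 1.45, so δu/u = 0.0794.
Q is then a monomial in u, x:
δQ/Q = √((δu/u)² + (1·δx/x)²) = √(0.00630 + 0.000740) = 0.0839
Q = 1070, so δQ = 0.0839 × 1070 = 90.0.

90.0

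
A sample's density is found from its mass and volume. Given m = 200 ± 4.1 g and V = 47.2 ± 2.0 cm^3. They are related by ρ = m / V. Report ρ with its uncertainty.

Each factor contributes (exponent × relative error)² to (δρ/ρ)²:
  (1·δm/m)² = (1×0.0205)² = 0.000420;  (-1·δV/V)² = (-1×0.0424)² = 0.00180
δρ/ρ = √(0.00222) = 0.0471
ρ = 4.24 g/cm^3, so δρ = 0.0471 × 4.24 = 0.199 g/cm^3.

4.24 ± 0.199 g/cm^3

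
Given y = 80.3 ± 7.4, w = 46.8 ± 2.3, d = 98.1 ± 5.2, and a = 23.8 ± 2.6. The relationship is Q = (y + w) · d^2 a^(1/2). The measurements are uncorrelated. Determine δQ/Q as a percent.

Let u = y + w = 127. δu = √(δy² + δw²) = √(54.8 + 5.29) = 7.75, so δu/u = 0.0610.
Q is then a monomial in u, d, a:
δQ/Q = √((δu/u)² + (2·δd/d)² + (½·δa/a)²) = √(0.00372 + 0.0112 + 0.00298) = 0.134

13.4%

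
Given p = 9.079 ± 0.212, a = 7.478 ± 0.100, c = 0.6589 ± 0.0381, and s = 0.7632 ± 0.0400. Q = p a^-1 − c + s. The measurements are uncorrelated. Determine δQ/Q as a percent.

4.87%

Let w = p·a^-1 = 1.214. δw/w = √((1·δp/p)² + (-1·δa/a)²) = √(0.000545 + 0.000179) = 0.0269, so δw = 0.0327.
Q = w − c + s: δQ = √(δw² + δc² + δs²) = √(0.00107 + 0.00145 + 0.00160) = 0.0642
Q = 1.318, so δQ/Q = 0.0642/1.318 = 0.0487.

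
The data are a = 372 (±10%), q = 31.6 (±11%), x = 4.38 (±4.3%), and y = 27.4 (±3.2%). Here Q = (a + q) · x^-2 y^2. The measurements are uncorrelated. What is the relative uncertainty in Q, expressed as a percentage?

14.2%

Let u = a + q = 404. δu = √(δa² + δq²) = √(1380 + 12.1) = 37.4, so δu/u = 0.0926.
Q is then a monomial in u, x, y:
δQ/Q = √((δu/u)² + (-2·δx/x)² + (2·δy/y)²) = √(0.00857 + 0.00740 + 0.00410) = 0.142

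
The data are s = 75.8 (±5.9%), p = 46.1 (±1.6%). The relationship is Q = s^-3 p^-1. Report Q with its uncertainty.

(4.98 ± 0.885) × 10^-8

For a monomial Q ∝ s^-3, p^-1, fractional errors add in quadrature:
  (-3·δs/s)² = (-3×0.0590)² = 0.0313;  (-1·δp/p)² = (-1×0.0160)² = 0.000256
δQ/Q = √(0.0316) = 0.178
Q = 4.98e-08, so δQ = 0.178 × 4.98e-08 = 8.85e-09.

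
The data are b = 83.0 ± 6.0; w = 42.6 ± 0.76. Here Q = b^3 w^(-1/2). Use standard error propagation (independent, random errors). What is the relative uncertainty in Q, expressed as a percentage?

21.7%

Each factor contributes (exponent × relative error)² to (δQ/Q)²:
  (3·δb/b)² = (3×0.0723)² = 0.0470;  (−½·δw/w)² = (-0.5×0.0178)² = 7.96e-05
δQ/Q = √(0.0471) = 0.217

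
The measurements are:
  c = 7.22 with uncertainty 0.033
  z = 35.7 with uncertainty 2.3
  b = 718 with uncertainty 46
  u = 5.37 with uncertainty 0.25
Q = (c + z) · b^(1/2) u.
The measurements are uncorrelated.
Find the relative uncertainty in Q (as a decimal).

Let w = c + z = 42.9. δw = √(δc² + δz²) = √(0.00109 + 5.29) = 2.30, so δw/w = 0.0536.
Q is then a monomial in w, b, u:
δQ/Q = √((δw/w)² + (½·δb/b)² + (1·δu/u)²) = √(0.00287 + 0.00103 + 0.00217) = 0.0779

0.0779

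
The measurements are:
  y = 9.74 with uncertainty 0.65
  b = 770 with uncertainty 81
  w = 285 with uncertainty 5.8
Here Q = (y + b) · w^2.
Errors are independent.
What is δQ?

Let u = y + b = 780. δu = √(δy² + δb²) = √(0.423 + 6560) = 81.0, so δu/u = 0.104.
Q is then a monomial in u, w:
δQ/Q = √((δu/u)² + (2·δw/w)²) = √(0.0108 + 0.00166) = 0.112
Q = 6.33e+07, so δQ = 0.112 × 6.33e+07 = 7.07e+06.

7.07e+06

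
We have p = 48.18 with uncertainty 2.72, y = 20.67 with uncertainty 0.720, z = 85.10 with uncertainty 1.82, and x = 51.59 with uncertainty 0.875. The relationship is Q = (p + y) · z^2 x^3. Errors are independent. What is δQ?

5.34e+09

Let u = p + y = 68.85. δu = √(δp² + δy²) = √(7.40 + 0.518) = 2.81, so δu/u = 0.0409.
Q is then a monomial in u, z, x:
δQ/Q = √((δu/u)² + (2·δz/z)² + (3·δx/x)²) = √(0.00167 + 0.00183 + 0.00259) = 0.0780
Q = 6.846e+10, so δQ = 0.0780 × 6.846e+10 = 5.34e+09.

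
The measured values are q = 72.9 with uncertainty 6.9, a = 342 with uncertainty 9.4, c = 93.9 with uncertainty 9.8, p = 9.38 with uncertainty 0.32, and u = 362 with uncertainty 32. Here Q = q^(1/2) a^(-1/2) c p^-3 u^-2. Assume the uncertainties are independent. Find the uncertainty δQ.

Since Q is a product/quotient, work with relative uncertainties:
  (½·δq/q)² = (0.5×0.0947)² = 0.00224;  (−½·δa/a)² = (-0.5×0.0275)² = 0.000189;  (1·δc/c)² = (1×0.104)² = 0.0109;  (-3·δp/p)² = (-3×0.0341)² = 0.0105;  (-2·δu/u)² = (-2×0.0884)² = 0.0313
δQ/Q = √(0.0551) = 0.235
Q = 4.01e-07, so δQ = 0.235 × 4.01e-07 = 9.41e-08.

9.41e-08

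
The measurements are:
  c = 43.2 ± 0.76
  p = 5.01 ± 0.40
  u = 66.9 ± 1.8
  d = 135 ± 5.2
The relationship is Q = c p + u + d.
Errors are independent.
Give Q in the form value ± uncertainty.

Let w = c·p = 216. δw/w = √((1·δc/c)² + (1·δp/p)²) = √(0.000309 + 0.00637) = 0.0818, so δw = 17.7.
Q = w + u + d: δQ = √(δw² + δu² + δd²) = √(313 + 3.24 + 27.0) = 18.5
Q = 418.

418 ± 18.5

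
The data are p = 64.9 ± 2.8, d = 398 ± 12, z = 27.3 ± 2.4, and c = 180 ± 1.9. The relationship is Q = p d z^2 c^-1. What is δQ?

Since Q is a product/quotient, work with relative uncertainties:
  (1·δp/p)² = (1×0.0431)² = 0.00186;  (1·δd/d)² = (1×0.0302)² = 0.000909;  (2·δz/z)² = (2×0.0879)² = 0.0309;  (-1·δc/c)² = (-1×0.0106)² = 0.000111
δQ/Q = √(0.0338) = 0.184
Q = 1.07e+05, so δQ = 0.184 × 1.07e+05 = 19700.

19700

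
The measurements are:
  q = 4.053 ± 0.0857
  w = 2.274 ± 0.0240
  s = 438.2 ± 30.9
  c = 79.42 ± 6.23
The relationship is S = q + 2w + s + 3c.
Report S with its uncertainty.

Absolute uncertainties add in quadrature for a linear combination:
  (δq)² = 0.00734;  (2·δw)² = 0.00230;  (δs)² = 955;  (3·δc)² = 349
δS = √(1300) = 36.1
S = 685.1.

685.1 ± 36.1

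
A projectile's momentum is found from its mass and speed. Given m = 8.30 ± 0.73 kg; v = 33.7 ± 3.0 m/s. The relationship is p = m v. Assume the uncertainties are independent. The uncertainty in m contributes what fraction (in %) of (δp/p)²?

49.4%

(δp/p)² = (1·δm/m)² + (1·δv/v)²
  m term: (1×0.0880)² = 0.00774
  v term: (1×0.0890)² = 0.00792
Total = 0.0157. Share from m = 0.00774/0.0157 = 0.494.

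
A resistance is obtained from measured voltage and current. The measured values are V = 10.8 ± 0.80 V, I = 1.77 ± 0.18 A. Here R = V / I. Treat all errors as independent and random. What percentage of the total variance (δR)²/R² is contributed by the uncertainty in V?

(δR/R)² = (1·δV/V)² + (-1·δI/I)²
  V term: (1×0.0741)² = 0.00549
  I term: (-1×0.102)² = 0.0103
Total = 0.0158. Share from V = 0.00549/0.0158 = 0.347.

34.7%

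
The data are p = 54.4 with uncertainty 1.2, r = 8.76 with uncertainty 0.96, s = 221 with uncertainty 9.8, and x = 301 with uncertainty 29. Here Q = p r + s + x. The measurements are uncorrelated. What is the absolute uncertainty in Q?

Let w = p·r = 477. δw/w = √((1·δp/p)² + (1·δr/r)²) = √(0.000487 + 0.0120) = 0.112, so δw = 53.3.
Q = w + s + x: δQ = √(δw² + δs² + δx²) = √(2840 + 96.0 + 841) = 61.4

61.4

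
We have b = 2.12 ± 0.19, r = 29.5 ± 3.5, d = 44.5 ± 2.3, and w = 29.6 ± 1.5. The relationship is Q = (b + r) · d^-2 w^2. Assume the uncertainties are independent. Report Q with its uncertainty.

14.0 ± 2.55

Let u = b + r = 31.6. δu = √(δb² + δr²) = √(0.0361 + 12.2) = 3.51, so δu/u = 0.111.
Q is then a monomial in u, d, w:
δQ/Q = √((δu/u)² + (-2·δd/d)² + (2·δw/w)²) = √(0.0123 + 0.0107 + 0.0103) = 0.182
Q = 14.0, so δQ = 0.182 × 14.0 = 2.55.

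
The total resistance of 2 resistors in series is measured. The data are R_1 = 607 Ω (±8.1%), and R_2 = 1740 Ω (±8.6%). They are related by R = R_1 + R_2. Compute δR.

R is a linear combination, so absolute uncertainties add in quadrature:
  (δR_1)² = 2420;  (δR_2)² = 22400
δR = √(24800) = 158 Ω

158 Ω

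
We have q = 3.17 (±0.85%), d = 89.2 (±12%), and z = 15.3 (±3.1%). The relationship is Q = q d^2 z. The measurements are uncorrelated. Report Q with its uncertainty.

(3.86 ± 0.934) × 10^5

Since Q is a product/quotient, work with relative uncertainties:
  (1·δq/q)² = (1×0.00850)² = 7.23e-05;  (2·δd/d)² = (2×0.120)² = 0.0576;  (1·δz/z)² = (1×0.0310)² = 0.000961
δQ/Q = √(0.0586) = 0.242
Q = 3.86e+05, so δQ = 0.242 × 3.86e+05 = 93400.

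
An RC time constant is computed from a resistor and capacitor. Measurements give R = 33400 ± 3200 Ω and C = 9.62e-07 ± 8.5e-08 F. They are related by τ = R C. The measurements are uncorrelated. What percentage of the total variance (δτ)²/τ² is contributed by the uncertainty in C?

(δτ/τ)² = (1·δR/R)² + (1·δC/C)²
  R term: (1×0.0958)² = 0.00918
  C term: (1×0.0884)² = 0.00781
Total = 0.0170. Share from C = 0.00781/0.0170 = 0.460.

46.0%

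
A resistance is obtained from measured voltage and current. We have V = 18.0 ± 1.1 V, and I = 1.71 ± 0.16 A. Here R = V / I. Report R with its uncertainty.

10.5 ± 1.18 Ω

For a monomial R ∝ V, I^-1, fractional errors add in quadrature:
  (1·δV/V)² = (1×0.0611)² = 0.00373;  (-1·δI/I)² = (-1×0.0936)² = 0.00875
δR/R = √(0.0125) = 0.112
R = 10.5 Ω, so δR = 0.112 × 10.5 = 1.18 Ω.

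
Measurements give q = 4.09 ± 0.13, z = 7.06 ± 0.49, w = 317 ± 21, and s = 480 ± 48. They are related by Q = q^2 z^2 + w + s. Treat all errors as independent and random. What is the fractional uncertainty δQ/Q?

Let p = q^2·z^2 = 834. δp/p = √((2·δq/q)² + (2·δz/z)²) = √(0.00404 + 0.0193) = 0.153, so δp = 127.
Q = p + w + s: δQ = √(δp² + δw² + δs²) = √(16200 + 441 + 2300) = 138
Q = 1630, so δQ/Q = 138/1630 = 0.0844.

0.0844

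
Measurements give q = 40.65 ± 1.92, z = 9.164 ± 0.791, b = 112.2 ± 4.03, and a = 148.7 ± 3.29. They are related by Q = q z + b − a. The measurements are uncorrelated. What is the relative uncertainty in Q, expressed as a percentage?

Let p = q·z = 372.5. δp/p = √((1·δq/q)² + (1·δz/z)²) = √(0.00223 + 0.00745) = 0.0984, so δp = 36.7.
Q = p + b − a: δQ = √(δp² + δb² + δa²) = √(1340 + 16.2 + 10.8) = 37.0
Q = 336.0, so δQ/Q = 37.0/336.0 = 0.110.

11.0%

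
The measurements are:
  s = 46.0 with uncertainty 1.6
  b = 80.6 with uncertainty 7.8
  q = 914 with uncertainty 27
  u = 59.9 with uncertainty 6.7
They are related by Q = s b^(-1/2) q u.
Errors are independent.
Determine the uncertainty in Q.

Since Q is a product/quotient, work with relative uncertainties:
  (1·δs/s)² = (1×0.0348)² = 0.00121;  (−½·δb/b)² = (-0.5×0.0968)² = 0.00234;  (1·δq/q)² = (1×0.0295)² = 0.000873;  (1·δu/u)² = (1×0.112)² = 0.0125
δQ/Q = √(0.0169) = 0.130
Q = 2.81e+05, so δQ = 0.130 × 2.81e+05 = 36500.

36500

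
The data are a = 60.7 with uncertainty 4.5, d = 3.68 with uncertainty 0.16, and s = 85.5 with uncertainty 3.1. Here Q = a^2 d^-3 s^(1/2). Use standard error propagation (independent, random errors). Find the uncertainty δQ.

136

Since Q is a product/quotient, work with relative uncertainties:
  (2·δa/a)² = (2×0.0741)² = 0.0220;  (-3·δd/d)² = (-3×0.0435)² = 0.0170;  (½·δs/s)² = (0.5×0.0363)² = 0.000329
δQ/Q = √(0.0393) = 0.198
Q = 684, so δQ = 0.198 × 684 = 136.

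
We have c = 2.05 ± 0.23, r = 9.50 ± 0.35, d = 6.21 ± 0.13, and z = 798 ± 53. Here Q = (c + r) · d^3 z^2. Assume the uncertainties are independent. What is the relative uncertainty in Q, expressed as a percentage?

15.1%

Let u = c + r = 11.6. δu = √(δc² + δr²) = √(0.0529 + 0.122) = 0.419, so δu/u = 0.0363.
Q is then a monomial in u, d, z:
δQ/Q = √((δu/u)² + (3·δd/d)² + (2·δz/z)²) = √(0.00131 + 0.00394 + 0.0176) = 0.151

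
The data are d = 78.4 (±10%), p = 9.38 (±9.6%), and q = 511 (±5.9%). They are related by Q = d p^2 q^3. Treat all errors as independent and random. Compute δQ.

2.57e+11

Products/powers → add relative errors in quadrature, weighted by exponent:
  (1·δd/d)² = (1×0.100)² = 0.0100;  (2·δp/p)² = (2×0.0960)² = 0.0369;  (3·δq/q)² = (3×0.0590)² = 0.0313
δQ/Q = √(0.0782) = 0.280
Q = 9.2e+11, so δQ = 0.280 × 9.2e+11 = 2.57e+11.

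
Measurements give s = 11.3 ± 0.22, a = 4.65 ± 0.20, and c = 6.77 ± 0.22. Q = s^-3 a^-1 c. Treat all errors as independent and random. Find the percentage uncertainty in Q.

7.95%

Since Q is a product/quotient, work with relative uncertainties:
  (-3·δs/s)² = (-3×0.0195)² = 0.00341;  (-1·δa/a)² = (-1×0.0430)² = 0.00185;  (1·δc/c)² = (1×0.0325)² = 0.00106
δQ/Q = √(0.00632) = 0.0795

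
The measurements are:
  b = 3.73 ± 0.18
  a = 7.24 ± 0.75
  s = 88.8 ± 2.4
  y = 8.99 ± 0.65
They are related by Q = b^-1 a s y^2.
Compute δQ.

Relative error in a monomial: (δQ/Q)² = Σ (nᵢ · δxᵢ/xᵢ)².
  (-1·δb/b)² = (-1×0.0483)² = 0.00233;  (1·δa/a)² = (1×0.104)² = 0.0107;  (1·δs/s)² = (1×0.0270)² = 0.000730;  (2·δy/y)² = (2×0.0723)² = 0.0209
δQ/Q = √(0.0347) = 0.186
Q = 13900, so δQ = 0.186 × 13900 = 2590.

2590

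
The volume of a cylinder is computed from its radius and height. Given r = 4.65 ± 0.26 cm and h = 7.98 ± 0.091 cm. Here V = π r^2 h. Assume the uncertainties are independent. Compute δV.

60.9 cm^3

Since V is a product/quotient, work with relative uncertainties:
  (2·δr/r)² = (2×0.0559)² = 0.0125;  (1·δh/h)² = (1×0.0114)² = 0.000130
δV/V = √(0.0126) = 0.112
V = 542 cm^3, so δV = 0.112 × 542 = 60.9 cm^3.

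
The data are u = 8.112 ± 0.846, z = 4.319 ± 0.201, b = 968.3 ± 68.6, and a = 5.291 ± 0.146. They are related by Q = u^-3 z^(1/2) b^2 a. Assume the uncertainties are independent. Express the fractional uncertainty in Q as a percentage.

Each factor contributes (exponent × relative error)² to (δQ/Q)²:
  (-3·δu/u)² = (-3×0.104)² = 0.0979;  (½·δz/z)² = (0.5×0.0465)² = 0.000541;  (2·δb/b)² = (2×0.0708)² = 0.0201;  (1·δa/a)² = (1×0.0276)² = 0.000761
δQ/Q = √(0.119) = 0.345

34.5%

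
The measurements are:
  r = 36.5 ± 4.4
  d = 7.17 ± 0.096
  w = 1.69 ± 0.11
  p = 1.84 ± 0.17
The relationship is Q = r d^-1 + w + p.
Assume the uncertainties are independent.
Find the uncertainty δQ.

Let h = r·d^-1 = 5.09. δh/h = √((1·δr/r)² + (-1·δd/d)²) = √(0.0145 + 0.000179) = 0.121, so δh = 0.617.
Q = h + w + p: δQ = √(δh² + δw² + δp²) = √(0.381 + 0.0121 + 0.0289) = 0.650

0.650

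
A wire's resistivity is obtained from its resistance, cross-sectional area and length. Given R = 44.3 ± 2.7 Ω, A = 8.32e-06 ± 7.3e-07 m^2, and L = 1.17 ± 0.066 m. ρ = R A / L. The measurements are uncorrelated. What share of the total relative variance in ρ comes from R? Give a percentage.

25.5%

(δρ/ρ)² = (1·δR/R)² + (1·δA/A)² + (-1·δL/L)²
  R term: (1×0.0609)² = 0.00371
  A term: (1×0.0877)² = 0.00770
  L term: (-1×0.0564)² = 0.00318
Total = 0.0146. Share from R = 0.00371/0.0146 = 0.255.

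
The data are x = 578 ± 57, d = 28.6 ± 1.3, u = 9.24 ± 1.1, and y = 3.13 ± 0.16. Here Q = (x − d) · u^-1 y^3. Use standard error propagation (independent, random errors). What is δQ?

Let w = x − d = 549. δw = √(δx² + δd²) = √(3250 + 1.69) = 57.0, so δw/w = 0.104.
Q is then a monomial in w, u, y:
δQ/Q = √((δw/w)² + (-1·δu/u)² + (3·δy/y)²) = √(0.0108 + 0.0142 + 0.0235) = 0.220
Q = 1820, so δQ = 0.220 × 1820 = 401.

401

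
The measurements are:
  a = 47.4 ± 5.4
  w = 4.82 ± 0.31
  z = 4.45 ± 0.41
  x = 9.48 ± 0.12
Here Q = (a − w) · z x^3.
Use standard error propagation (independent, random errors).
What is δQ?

Let u = a − w = 42.6. δu = √(δa² + δw²) = √(29.2 + 0.0961) = 5.41, so δu/u = 0.127.
Q is then a monomial in u, z, x:
δQ/Q = √((δu/u)² + (1·δz/z)² + (3·δx/x)²) = √(0.0161 + 0.00849 + 0.00144) = 0.161
Q = 1.61e+05, so δQ = 0.161 × 1.61e+05 = 26100.

26100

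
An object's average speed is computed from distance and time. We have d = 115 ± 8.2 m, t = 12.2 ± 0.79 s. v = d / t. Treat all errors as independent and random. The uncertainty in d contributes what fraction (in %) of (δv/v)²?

54.8%

(δv/v)² = (1·δd/d)² + (-1·δt/t)²
  d term: (1×0.0713)² = 0.00508
  t term: (-1×0.0648)² = 0.00419
Total = 0.00928. Share from d = 0.00508/0.00928 = 0.548.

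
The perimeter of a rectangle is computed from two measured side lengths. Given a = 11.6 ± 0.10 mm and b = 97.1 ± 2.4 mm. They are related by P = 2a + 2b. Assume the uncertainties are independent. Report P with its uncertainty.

Sums and differences: (δP)² = Σ (cᵢ δxᵢ)².
  (2·δa)² = 0.0400;  (2·δb)² = 23.0
δP = √(23.1) = 4.80 mm
P = 217 mm.

217 ± 4.80 mm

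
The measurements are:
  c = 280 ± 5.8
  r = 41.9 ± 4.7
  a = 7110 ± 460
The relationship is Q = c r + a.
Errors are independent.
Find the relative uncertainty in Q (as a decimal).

0.0751

Let p = c·r = 11700. δp/p = √((1·δc/c)² + (1·δr/r)²) = √(0.000429 + 0.0126) = 0.114, so δp = 1340.
Q = p + a: δQ = √(δp² + δa²) = √(1.79e+06 + 2.12e+05) = 1420
Q = 18800, so δQ/Q = 1420/18800 = 0.0751.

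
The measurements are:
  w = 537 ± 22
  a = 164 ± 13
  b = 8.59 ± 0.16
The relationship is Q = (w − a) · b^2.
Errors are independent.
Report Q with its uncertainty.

Let u = w − a = 373. δu = √(δw² + δa²) = √(484 + 169) = 25.6, so δu/u = 0.0685.
Q is then a monomial in u, b:
δQ/Q = √((δu/u)² + (2·δb/b)²) = √(0.00469 + 0.00139) = 0.0780
Q = 27500, so δQ = 0.0780 × 27500 = 2150.

27500 ± 2150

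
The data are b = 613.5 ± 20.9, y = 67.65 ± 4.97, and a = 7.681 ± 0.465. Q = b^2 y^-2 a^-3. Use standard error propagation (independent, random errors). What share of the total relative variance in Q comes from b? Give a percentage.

7.84%

(δQ/Q)² = (2·δb/b)² + (-2·δy/y)² + (-3·δa/a)²
  b term: (2×0.0341)² = 0.00464
  y term: (-2×0.0735)² = 0.0216
  a term: (-3×0.0605)² = 0.0330
Total = 0.0592. Share from b = 0.00464/0.0592 = 0.0784.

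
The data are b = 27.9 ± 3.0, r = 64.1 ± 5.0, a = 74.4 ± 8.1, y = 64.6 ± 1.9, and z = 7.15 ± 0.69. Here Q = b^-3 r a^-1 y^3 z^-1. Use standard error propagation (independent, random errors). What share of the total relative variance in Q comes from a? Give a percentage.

(δQ/Q)² = (-3·δb/b)² + (1·δr/r)² + (-1·δa/a)² + (3·δy/y)² + (-1·δz/z)²
  b term: (-3×0.108)² = 0.104
  r term: (1×0.0780)² = 0.00608
  a term: (-1×0.109)² = 0.0119
  y term: (3×0.0294)² = 0.00779
  z term: (-1×0.0965)² = 0.00931
Total = 0.139. Share from a = 0.0119/0.139 = 0.0852.

8.52%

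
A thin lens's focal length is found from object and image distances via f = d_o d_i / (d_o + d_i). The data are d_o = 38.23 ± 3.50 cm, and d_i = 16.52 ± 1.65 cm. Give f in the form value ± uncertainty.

∂f/∂d_o = (d_i/(d_o+d_i))² = 0.0910;  ∂f/∂d_i = (d_o/(d_o+d_i))² = 0.488
δf = √((∂f/∂d_o · δd_o)² + (∂f/∂d_i · δd_i)²) = √(0.102 + 0.647) = 0.865 cm
f = 11.54 cm.

11.54 ± 0.865 cm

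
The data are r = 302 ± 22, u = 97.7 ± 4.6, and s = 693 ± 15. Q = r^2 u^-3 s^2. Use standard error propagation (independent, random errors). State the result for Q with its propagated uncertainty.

47000 ± 9750

Products/powers → add relative errors in quadrature, weighted by exponent:
  (2·δr/r)² = (2×0.0728)² = 0.0212;  (-3·δu/u)² = (-3×0.0471)² = 0.0200;  (2·δs/s)² = (2×0.0216)² = 0.00187
δQ/Q = √(0.0431) = 0.207
Q = 47000, so δQ = 0.207 × 47000 = 9750.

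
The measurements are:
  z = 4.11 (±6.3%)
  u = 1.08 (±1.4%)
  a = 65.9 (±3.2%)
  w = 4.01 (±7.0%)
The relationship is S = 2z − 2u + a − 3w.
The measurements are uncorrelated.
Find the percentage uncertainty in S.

For a sum/difference, combine absolute errors in quadrature:
  (2·δz)² = 0.268;  (2·δu)² = 0.000914;  (δa)² = 4.45;  (3·δw)² = 0.709
δS = √(5.43) = 2.33
S = 59.9, so δS/S = 2.33/59.9 = 0.0389.

3.89%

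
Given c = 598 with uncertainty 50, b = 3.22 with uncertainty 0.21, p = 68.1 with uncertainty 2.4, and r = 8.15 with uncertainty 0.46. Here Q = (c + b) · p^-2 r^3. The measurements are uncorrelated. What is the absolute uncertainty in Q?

14.1

Let u = c + b = 601. δu = √(δc² + δb²) = √(2500 + 0.0441) = 50.0, so δu/u = 0.0832.
Q is then a monomial in u, p, r:
δQ/Q = √((δu/u)² + (-2·δp/p)² + (3·δr/r)²) = √(0.00692 + 0.00497 + 0.0287) = 0.201
Q = 70.2, so δQ = 0.201 × 70.2 = 14.1.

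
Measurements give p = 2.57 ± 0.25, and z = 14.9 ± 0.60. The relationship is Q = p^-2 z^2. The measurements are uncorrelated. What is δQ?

For a monomial Q ∝ p^-2, z^2, fractional errors add in quadrature:
  (-2·δp/p)² = (-2×0.0973)² = 0.0379;  (2·δz/z)² = (2×0.0403)² = 0.00649
δQ/Q = √(0.0443) = 0.211
Q = 33.6, so δQ = 0.211 × 33.6 = 7.08.

7.08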